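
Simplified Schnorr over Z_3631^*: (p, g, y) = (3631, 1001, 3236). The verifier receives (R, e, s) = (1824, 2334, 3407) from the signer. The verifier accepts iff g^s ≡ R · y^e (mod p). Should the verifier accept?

accept

g^s mod p:
Squares mod 3631: 1001^1≡1001, 1001^2≡3476, 1001^4≡2239, 1001^8≡2341, 1001^16≡1102, 1001^32≡1650, 1001^64≡2881, 1001^128≡3326, 1001^256≡2250, 1001^512≡886, 1001^1024≡700, 1001^2048≡3446
3407 = 2048 + 1024 + 256 + 64 + 8 + 4 + 2 + 1, so 1001^3407 ≡ 3446·700·2250·2881·2341·2239·3476·1001 ≡ 492 (mod 3631)
R · y^e mod p:
Squares mod 3631: 3236^1≡3236, 3236^2≡3523, 3236^4≡771, 3236^8≡2588, 3236^16≡2180, 3236^32≡3052, 3236^64≡1189, 3236^128≡1262, 3236^256≡2266, 3236^512≡522, 3236^1024≡159, 3236^2048≡3495
2334 = 2048 + 256 + 16 + 8 + 4 + 2, so 3236^2334 ≡ 3495·2266·2180·2588·771·3523 ≡ 1553 (mod 3631)
1824·1553 = 2832672 ≡ 492 (mod 3631)
492 ≡ 492 (mod 3631); signature holds.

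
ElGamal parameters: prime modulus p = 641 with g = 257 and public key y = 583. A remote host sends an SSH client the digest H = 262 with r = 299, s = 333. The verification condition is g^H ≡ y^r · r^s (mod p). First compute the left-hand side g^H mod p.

257^262 mod 641 = 537

537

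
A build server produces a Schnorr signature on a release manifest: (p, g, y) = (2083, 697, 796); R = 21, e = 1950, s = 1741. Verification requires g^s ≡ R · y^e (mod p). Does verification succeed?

passes

g^s mod p:
697^1741 mod 2083 = 631
R · y^e mod p:
796^1950 mod 2083 = 526
21·526 = 11046 ≡ 631 (mod 2083)
631 ≡ 631 (mod 2083); signature holds.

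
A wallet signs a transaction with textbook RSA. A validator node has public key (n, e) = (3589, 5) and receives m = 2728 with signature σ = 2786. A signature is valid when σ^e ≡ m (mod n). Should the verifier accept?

Squares mod 3589: σ^1≡2786, σ^2≡2378, σ^4≡2209
5 = 4 + 1, so σ^5 ≡ 2209·2786 ≡ 2728 (mod 3589)
Since 2728 equals the digest 2728, verification succeeds.

accept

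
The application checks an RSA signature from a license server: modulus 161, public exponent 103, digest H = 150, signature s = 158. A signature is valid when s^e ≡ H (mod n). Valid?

Squares mod 161: s^1≡158, s^2≡9, s^4≡81, s^8≡121, s^16≡151, s^32≡100, s^64≡18
103 = 64 + 32 + 4 + 2 + 1, so s^103 ≡ 18·100·81·9·158 ≡ 11 (mod 161)
s^103 mod 161 = 11, but H = 150.

no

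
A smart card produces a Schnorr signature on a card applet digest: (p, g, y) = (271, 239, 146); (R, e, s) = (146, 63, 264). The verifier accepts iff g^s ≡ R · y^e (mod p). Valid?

g^s mod p:
239^2 = 57121 ≡ 211
239^4 ≡ 211^2 = 44521 ≡ 77
239^8 ≡ 77^2 = 5929 ≡ 238
239^16 ≡ 238^2 = 56644 ≡ 5
239^32 ≡ 5^2 = 25
239^64 ≡ 25^2 = 625 ≡ 83
239^128 ≡ 83^2 = 6889 ≡ 114
239^256 ≡ 114^2 = 12996 ≡ 259
264 = 256 + 8, so 239^264 ≡ 259·238 ≡ 125 (mod 271)
R · y^e mod p:
146^2 = 21316 ≡ 178
146^4 ≡ 178^2 = 31684 ≡ 248
146^8 ≡ 248^2 = 61504 ≡ 258
146^16 ≡ 258^2 = 66564 ≡ 169
146^32 ≡ 169^2 = 28561 ≡ 106
63 = 32 + 16 + 8 + 4 + 2 + 1, so 146^63 ≡ 106·169·258·248·178·146 ≡ 270 (mod 271)
146·270 = 39420 ≡ 125 (mod 271)
125 ≡ 125 (mod 271); signature holds.

yes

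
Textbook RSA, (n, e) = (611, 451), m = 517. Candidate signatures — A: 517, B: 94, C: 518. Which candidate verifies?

Candidate A: 517^451 mod 611 = 517
  → matches m = 517
Candidate B: 94^451 mod 611 = 94
Candidate C: 518^451 mod 611 = 236

A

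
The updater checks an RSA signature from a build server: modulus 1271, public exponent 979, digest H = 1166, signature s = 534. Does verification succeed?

Squares mod 1271: s^1≡534, s^2≡452, s^4≡944, s^8≡165, s^16≡534, s^32≡452, s^64≡944, s^128≡165, s^256≡534, s^512≡452
979 = 512 + 256 + 128 + 64 + 16 + 2 + 1, so s^979 ≡ 452·534·165·944·534·452·534 ≡ 944 (mod 1271)
The recovered value 944 does not match the digest 1166.

fails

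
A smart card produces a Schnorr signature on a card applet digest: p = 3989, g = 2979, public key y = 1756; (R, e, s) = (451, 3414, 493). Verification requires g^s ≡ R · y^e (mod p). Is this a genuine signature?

g^s mod p:
2979^2 = 8874441 ≡ 2905
2979^4 ≡ 2905^2 = 8439025 ≡ 2290
2979^8 ≡ 2290^2 = 5244100 ≡ 2554
2979^16 ≡ 2554^2 = 6522916 ≡ 901
2979^32 ≡ 901^2 = 811801 ≡ 2034
2979^64 ≡ 2034^2 = 4137156 ≡ 563
2979^128 ≡ 563^2 = 316969 ≡ 1838
2979^256 ≡ 1838^2 = 3378244 ≡ 3550
493 = 256 + 128 + 64 + 32 + 8 + 4 + 1, so 2979^493 ≡ 3550·1838·563·2034·2554·2290·2979 ≡ 3298 (mod 3989)
R · y^e mod p:
1756^2 = 3083536 ≡ 39
1756^4 ≡ 39^2 = 1521
1756^8 ≡ 1521^2 = 2313441 ≡ 3810
1756^16 ≡ 3810^2 = 14516100 ≡ 129
1756^32 ≡ 129^2 = 16641 ≡ 685
1756^64 ≡ 685^2 = 469225 ≡ 2512
1756^128 ≡ 2512^2 = 6310144 ≡ 3535
1756^256 ≡ 3535^2 = 12496225 ≡ 2677
1756^512 ≡ 2677^2 = 7166329 ≡ 2085
1756^1024 ≡ 2085^2 = 4347225 ≡ 3204
1756^2048 ≡ 3204^2 = 10265616 ≡ 1919
3414 = 2048 + 1024 + 256 + 64 + 16 + 4 + 2, so 1756^3414 ≡ 1919·3204·2677·2512·129·1521·39 ≡ 538 (mod 3989)
451·538 = 242638 ≡ 3298 (mod 3989)
3298 ≡ 3298 (mod 3989); signature holds.

genuine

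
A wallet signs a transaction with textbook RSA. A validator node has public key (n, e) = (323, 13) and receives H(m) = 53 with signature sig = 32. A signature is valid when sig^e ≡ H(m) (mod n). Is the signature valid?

valid

sig^2 ≡ 32^2 = 1024 ≡ 55
sig^4 ≡ 55^2 = 3025 ≡ 118
sig^8 ≡ 118^2 = 13924 ≡ 35
13 = 8 + 4 + 1, so sig^13 ≡ 35·118·32 ≡ 53 (mod 323)
sig^13 mod 323 = 53 matches H(m).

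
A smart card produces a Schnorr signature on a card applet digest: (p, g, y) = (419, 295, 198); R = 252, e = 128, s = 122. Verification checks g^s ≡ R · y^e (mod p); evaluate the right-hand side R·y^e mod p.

198^2 = 39204 ≡ 237
198^4 ≡ 237^2 = 56169 ≡ 23
198^8 ≡ 23^2 = 529 ≡ 110
198^16 ≡ 110^2 = 12100 ≡ 368
198^32 ≡ 368^2 = 135424 ≡ 87
198^64 ≡ 87^2 = 7569 ≡ 27
198^128 ≡ 27^2 = 729 ≡ 310
R · y^e ≡ 252·310 = 78120 ≡ 186 (mod 419)

186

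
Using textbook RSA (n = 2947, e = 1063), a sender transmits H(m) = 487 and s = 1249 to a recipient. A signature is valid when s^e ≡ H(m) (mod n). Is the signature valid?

s^2 ≡ 1249^2 = 1560001 ≡ 1038
s^4 ≡ 1038^2 = 1077444 ≡ 1789
s^8 ≡ 1789^2 = 3200521 ≡ 79
s^16 ≡ 79^2 = 6241 ≡ 347
s^32 ≡ 347^2 = 120409 ≡ 2529
s^64 ≡ 2529^2 = 6395841 ≡ 851
s^128 ≡ 851^2 = 724201 ≡ 2186
s^256 ≡ 2186^2 = 4778596 ≡ 1509
s^512 ≡ 1509^2 = 2277081 ≡ 1997
s^1024 ≡ 1997^2 = 3988009 ≡ 718
1063 = 1024 + 32 + 4 + 2 + 1, so s^1063 ≡ 718·2529·1789·1038·1249 ≡ 2460 (mod 2947)
s^1063 mod 2947 = 2460, but H(m) = 487.

invalid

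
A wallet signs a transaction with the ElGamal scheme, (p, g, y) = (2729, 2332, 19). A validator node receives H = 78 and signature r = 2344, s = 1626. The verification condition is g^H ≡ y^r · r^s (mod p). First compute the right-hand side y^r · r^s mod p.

Squares mod 2729: 19^1≡19, 19^2≡361, 19^4≡2058, 19^8≡2685, 19^16≡1936, 19^32≡1179, 19^64≡980, 19^128≡2521, 19^256≡2329, 19^512≡1718, 19^1024≡1475, 19^2048≡612
2344 = 2048 + 256 + 32 + 8, so 19^2344 ≡ 612·2329·1179·2685 ≡ 1582 (mod 2729)
Squares mod 2729: 2344^1≡2344, 2344^2≡859, 2344^4≡1051, 2344^8≡2085, 2344^16≡2657, 2344^32≡2455, 2344^64≡1393, 2344^128≡130, 2344^256≡526, 2344^512≡1047, 2344^1024≡1880
1626 = 1024 + 512 + 64 + 16 + 8 + 2, so 2344^1626 ≡ 1880·1047·1393·2657·2085·859 ≡ 1214 (mod 2729)
y^r · r^s ≡ 1582·1214 = 1920548 ≡ 2061 (mod 2729)

2061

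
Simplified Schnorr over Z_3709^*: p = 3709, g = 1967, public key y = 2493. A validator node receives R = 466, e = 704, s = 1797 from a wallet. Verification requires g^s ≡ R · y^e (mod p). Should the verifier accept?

g^s mod p:
1967^2 = 3869089 ≡ 602
1967^4 ≡ 602^2 = 362404 ≡ 2631
1967^8 ≡ 2631^2 = 6922161 ≡ 1167
1967^16 ≡ 1167^2 = 1361889 ≡ 686
1967^32 ≡ 686^2 = 470596 ≡ 3262
1967^64 ≡ 3262^2 = 10640644 ≡ 3232
1967^128 ≡ 3232^2 = 10445824 ≡ 1280
1967^256 ≡ 1280^2 = 1638400 ≡ 2731
1967^512 ≡ 2731^2 = 7458361 ≡ 3271
1967^1024 ≡ 3271^2 = 10699441 ≡ 2685
1797 = 1024 + 512 + 256 + 4 + 1, so 1967^1797 ≡ 2685·3271·2731·2631·1967 ≡ 273 (mod 3709)
R · y^e mod p:
2493^2 = 6215049 ≡ 2474
2493^4 ≡ 2474^2 = 6120676 ≡ 826
2493^8 ≡ 826^2 = 682276 ≡ 3529
2493^16 ≡ 3529^2 = 12453841 ≡ 2728
2493^32 ≡ 2728^2 = 7441984 ≡ 1730
2493^64 ≡ 1730^2 = 2992900 ≡ 3446
2493^128 ≡ 3446^2 = 11874916 ≡ 2407
2493^256 ≡ 2407^2 = 5793649 ≡ 191
2493^512 ≡ 191^2 = 36481 ≡ 3100
704 = 512 + 128 + 64, so 2493^704 ≡ 3100·2407·3446 ≡ 1091 (mod 3709)
466·1091 = 508406 ≡ 273 (mod 3709)
273 ≡ 273 (mod 3709); signature holds.

accept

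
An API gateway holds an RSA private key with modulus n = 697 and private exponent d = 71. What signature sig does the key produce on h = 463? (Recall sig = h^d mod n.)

h^2 ≡ 463^2 = 214369 ≡ 390
h^4 ≡ 390^2 = 152100 ≡ 154
h^8 ≡ 154^2 = 23716 ≡ 18
h^16 ≡ 18^2 = 324
h^32 ≡ 324^2 = 104976 ≡ 426
h^64 ≡ 426^2 = 181476 ≡ 256
71 = 64 + 4 + 2 + 1, so h^71 ≡ 256·154·390·463 ≡ 302 (mod 697)

302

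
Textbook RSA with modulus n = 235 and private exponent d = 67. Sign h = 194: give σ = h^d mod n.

64

h^67 mod 235 = 64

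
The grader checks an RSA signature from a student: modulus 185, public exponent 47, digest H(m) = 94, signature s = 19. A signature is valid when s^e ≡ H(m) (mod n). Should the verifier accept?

accept

s^2 ≡ 19^2 = 361 ≡ 176
s^4 ≡ 176^2 = 30976 ≡ 81
s^8 ≡ 81^2 = 6561 ≡ 86
s^16 ≡ 86^2 = 7396 ≡ 181
s^32 ≡ 181^2 = 32761 ≡ 16
47 = 32 + 8 + 4 + 2 + 1, so s^47 ≡ 16·86·81·176·19 ≡ 94 (mod 185)
94 = H(m), so the signature checks out.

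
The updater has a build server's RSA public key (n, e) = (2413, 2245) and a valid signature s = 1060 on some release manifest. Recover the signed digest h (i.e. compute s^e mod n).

2176

s^2245 mod 2413 = 2176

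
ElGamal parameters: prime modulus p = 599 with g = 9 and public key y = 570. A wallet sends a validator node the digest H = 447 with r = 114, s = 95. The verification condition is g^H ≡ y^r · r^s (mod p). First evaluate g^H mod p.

9^2 = 81
9^4 ≡ 81^2 = 6561 ≡ 571
9^8 ≡ 571^2 = 326041 ≡ 185
9^16 ≡ 185^2 = 34225 ≡ 82
9^32 ≡ 82^2 = 6724 ≡ 135
9^64 ≡ 135^2 = 18225 ≡ 255
9^128 ≡ 255^2 = 65025 ≡ 333
9^256 ≡ 333^2 = 110889 ≡ 74
447 = 256 + 128 + 32 + 16 + 8 + 4 + 2 + 1, so 9^447 ≡ 74·333·135·82·185·571·81·9 ≡ 355 (mod 599)

355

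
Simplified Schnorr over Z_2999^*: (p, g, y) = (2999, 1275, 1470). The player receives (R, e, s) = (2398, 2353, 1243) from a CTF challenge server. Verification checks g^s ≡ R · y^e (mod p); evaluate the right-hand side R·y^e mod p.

816

1470^2 = 2160900 ≡ 1620
1470^4 ≡ 1620^2 = 2624400 ≡ 275
1470^8 ≡ 275^2 = 75625 ≡ 650
1470^16 ≡ 650^2 = 422500 ≡ 2640
1470^32 ≡ 2640^2 = 6969600 ≡ 2923
1470^64 ≡ 2923^2 = 8543929 ≡ 2777
1470^128 ≡ 2777^2 = 7711729 ≡ 1300
1470^256 ≡ 1300^2 = 1690000 ≡ 1563
1470^512 ≡ 1563^2 = 2442969 ≡ 1783
1470^1024 ≡ 1783^2 = 3179089 ≡ 149
1470^2048 ≡ 149^2 = 22201 ≡ 1208
2353 = 2048 + 256 + 32 + 16 + 1, so 1470^2353 ≡ 1208·1563·2923·2640·1470 ≡ 2319 (mod 2999)
R · y^e ≡ 2398·2319 = 5560962 ≡ 816 (mod 2999)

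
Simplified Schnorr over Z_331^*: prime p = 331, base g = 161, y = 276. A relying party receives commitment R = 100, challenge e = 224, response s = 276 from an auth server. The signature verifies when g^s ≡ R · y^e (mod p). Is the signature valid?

g^s mod p:
161^2 = 25921 ≡ 103
161^4 ≡ 103^2 = 10609 ≡ 17
161^8 ≡ 17^2 = 289
161^16 ≡ 289^2 = 83521 ≡ 109
161^32 ≡ 109^2 = 11881 ≡ 296
161^64 ≡ 296^2 = 87616 ≡ 232
161^128 ≡ 232^2 = 53824 ≡ 202
161^256 ≡ 202^2 = 40804 ≡ 91
276 = 256 + 16 + 4, so 161^276 ≡ 91·109·17 ≡ 144 (mod 331)
R · y^e mod p:
276^2 = 76176 ≡ 46
276^4 ≡ 46^2 = 2116 ≡ 130
276^8 ≡ 130^2 = 16900 ≡ 19
276^16 ≡ 19^2 = 361 ≡ 30
276^32 ≡ 30^2 = 900 ≡ 238
276^64 ≡ 238^2 = 56644 ≡ 43
276^128 ≡ 43^2 = 1849 ≡ 194
224 = 128 + 64 + 32, so 276^224 ≡ 194·43·238 ≡ 58 (mod 331)
100·58 = 5800 ≡ 173 (mod 331)
144 ≠ 173; the check fails.

invalid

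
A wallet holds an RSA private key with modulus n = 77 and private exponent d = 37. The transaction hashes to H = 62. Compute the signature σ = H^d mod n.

H^37 mod 77 = 6

6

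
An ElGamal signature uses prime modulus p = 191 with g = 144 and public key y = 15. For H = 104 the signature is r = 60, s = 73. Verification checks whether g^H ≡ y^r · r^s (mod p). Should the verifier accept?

Left side g^H mod p:
144^2 = 20736 ≡ 108
144^4 ≡ 108^2 = 11664 ≡ 13
144^8 ≡ 13^2 = 169
144^16 ≡ 169^2 = 28561 ≡ 102
144^32 ≡ 102^2 = 10404 ≡ 90
144^64 ≡ 90^2 = 8100 ≡ 78
104 = 64 + 32 + 8, so 144^104 ≡ 78·90·169 ≡ 79 (mod 191)
Right side y^r · r^s mod p:
15^2 = 225 ≡ 34
15^4 ≡ 34^2 = 1156 ≡ 10
15^8 ≡ 10^2 = 100
15^16 ≡ 100^2 = 10000 ≡ 68
15^32 ≡ 68^2 = 4624 ≡ 40
60 = 32 + 16 + 8 + 4, so 15^60 ≡ 40·68·100·10 ≡ 160 (mod 191)
60^2 = 3600 ≡ 162
60^4 ≡ 162^2 = 26244 ≡ 77
60^8 ≡ 77^2 = 5929 ≡ 8
60^16 ≡ 8^2 = 64
60^32 ≡ 64^2 = 4096 ≡ 85
60^64 ≡ 85^2 = 7225 ≡ 158
73 = 64 + 8 + 1, so 60^73 ≡ 158·8·60 ≡ 13 (mod 191)
160·13 = 2080 ≡ 170 (mod 191)
79 ≠ 170, so verification fails.

reject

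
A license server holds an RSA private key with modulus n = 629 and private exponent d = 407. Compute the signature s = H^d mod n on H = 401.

413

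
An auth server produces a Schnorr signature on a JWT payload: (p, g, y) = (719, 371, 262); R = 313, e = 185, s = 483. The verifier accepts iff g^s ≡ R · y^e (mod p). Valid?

g^s mod p:
371^2 = 137641 ≡ 312
371^4 ≡ 312^2 = 97344 ≡ 279
371^8 ≡ 279^2 = 77841 ≡ 189
371^16 ≡ 189^2 = 35721 ≡ 490
371^32 ≡ 490^2 = 240100 ≡ 673
371^64 ≡ 673^2 = 452929 ≡ 678
371^128 ≡ 678^2 = 459684 ≡ 243
371^256 ≡ 243^2 = 59049 ≡ 91
483 = 256 + 128 + 64 + 32 + 2 + 1, so 371^483 ≡ 91·243·678·673·312·371 ≡ 463 (mod 719)
R · y^e mod p:
262^2 = 68644 ≡ 339
262^4 ≡ 339^2 = 114921 ≡ 600
262^8 ≡ 600^2 = 360000 ≡ 500
262^16 ≡ 500^2 = 250000 ≡ 507
262^32 ≡ 507^2 = 257049 ≡ 366
262^64 ≡ 366^2 = 133956 ≡ 222
262^128 ≡ 222^2 = 49284 ≡ 392
185 = 128 + 32 + 16 + 8 + 1, so 262^185 ≡ 392·366·507·500·262 ≡ 85 (mod 719)
313·85 = 26605 ≡ 2 (mod 719)
463 ≠ 2; the check fails.

no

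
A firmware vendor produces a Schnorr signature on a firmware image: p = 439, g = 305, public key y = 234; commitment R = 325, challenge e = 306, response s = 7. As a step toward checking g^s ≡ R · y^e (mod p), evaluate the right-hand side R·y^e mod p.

Squares mod 439: 234^1≡234, 234^2≡320, 234^4≡113, 234^8≡38, 234^16≡127, 234^32≡325, 234^64≡265, 234^128≡424, 234^256≡225
306 = 256 + 32 + 16 + 2, so 234^306 ≡ 225·325·127·320 ≡ 36 (mod 439)
R · y^e ≡ 325·36 = 11700 ≡ 286 (mod 439)

286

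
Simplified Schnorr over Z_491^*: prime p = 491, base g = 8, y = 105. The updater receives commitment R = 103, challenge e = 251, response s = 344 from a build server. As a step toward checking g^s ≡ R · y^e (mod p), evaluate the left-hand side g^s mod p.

174

8^2 = 64
8^4 ≡ 64^2 = 4096 ≡ 168
8^8 ≡ 168^2 = 28224 ≡ 237
8^16 ≡ 237^2 = 56169 ≡ 195
8^32 ≡ 195^2 = 38025 ≡ 218
8^64 ≡ 218^2 = 47524 ≡ 388
8^128 ≡ 388^2 = 150544 ≡ 298
8^256 ≡ 298^2 = 88804 ≡ 424
344 = 256 + 64 + 16 + 8, so 8^344 ≡ 424·388·195·237 ≡ 174 (mod 491)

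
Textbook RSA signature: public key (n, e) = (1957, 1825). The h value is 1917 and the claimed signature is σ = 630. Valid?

no

σ^2 ≡ 630^2 = 396900 ≡ 1586
σ^4 ≡ 1586^2 = 2515396 ≡ 651
σ^8 ≡ 651^2 = 423801 ≡ 1089
σ^16 ≡ 1089^2 = 1185921 ≡ 1936
σ^32 ≡ 1936^2 = 3748096 ≡ 441
σ^64 ≡ 441^2 = 194481 ≡ 738
σ^128 ≡ 738^2 = 544644 ≡ 598
σ^256 ≡ 598^2 = 357604 ≡ 1430
σ^512 ≡ 1430^2 = 2044900 ≡ 1792
σ^1024 ≡ 1792^2 = 3211264 ≡ 1784
1825 = 1024 + 512 + 256 + 32 + 1, so σ^1825 ≡ 1784·1792·1430·441·630 ≡ 40 (mod 1957)
The recovered value 40 does not match the digest 1917.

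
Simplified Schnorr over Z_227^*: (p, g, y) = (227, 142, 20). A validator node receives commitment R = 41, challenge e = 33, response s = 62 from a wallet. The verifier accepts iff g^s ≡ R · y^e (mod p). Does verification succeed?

g^s mod p:
Squares mod 227: 142^1≡142, 142^2≡188, 142^4≡159, 142^8≡84, 142^16≡19, 142^32≡134
62 = 32 + 16 + 8 + 4 + 2, so 142^62 ≡ 134·19·84·159·188 ≡ 110 (mod 227)
R · y^e mod p:
Squares mod 227: 20^1≡20, 20^2≡173, 20^4≡192, 20^8≡90, 20^16≡155, 20^32≡190
33 = 32 + 1, so 20^33 ≡ 190·20 ≡ 168 (mod 227)
41·168 = 6888 ≡ 78 (mod 227)
110 ≠ 78; the check fails.

fails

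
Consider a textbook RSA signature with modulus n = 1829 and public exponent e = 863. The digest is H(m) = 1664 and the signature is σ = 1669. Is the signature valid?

σ^863 mod 1829 = 316
316 ≠ 1664, so verification fails.

invalid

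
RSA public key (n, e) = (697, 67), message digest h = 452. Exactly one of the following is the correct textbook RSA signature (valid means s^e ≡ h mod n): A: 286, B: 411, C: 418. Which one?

Candidate A: Squares mod 697: 286^1≡286, 286^2≡247, 286^4≡370, 286^8≡288, 286^16≡1, 286^32≡1, 286^64≡1; 67 = 64 + 2 + 1, so 286^67 ≡ 1·247·286 ≡ 245 (mod 697)
Candidate B: Squares mod 697: 411^1≡411, 411^2≡247, 411^4≡370, 411^8≡288, 411^16≡1, 411^32≡1, 411^64≡1; 67 = 64 + 2 + 1, so 411^67 ≡ 1·247·411 ≡ 452 (mod 697)
  → matches h = 452
Candidate C: Squares mod 697: 418^1≡418, 418^2≡474, 418^4≡242, 418^8≡16, 418^16≡256, 418^32≡18, 418^64≡324; 67 = 64 + 2 + 1, so 418^67 ≡ 324·474·418 ≡ 371 (mod 697)

B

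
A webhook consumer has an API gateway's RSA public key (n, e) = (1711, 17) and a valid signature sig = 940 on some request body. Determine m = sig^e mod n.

563

sig^2 ≡ 940^2 = 883600 ≡ 724
sig^4 ≡ 724^2 = 524176 ≡ 610
sig^8 ≡ 610^2 = 372100 ≡ 813
sig^16 ≡ 813^2 = 660969 ≡ 523
17 = 16 + 1, so sig^17 ≡ 523·940 ≡ 563 (mod 1711)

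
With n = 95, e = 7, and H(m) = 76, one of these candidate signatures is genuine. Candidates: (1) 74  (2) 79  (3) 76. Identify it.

Candidate 1: Squares mod 95: 74^1≡74, 74^2≡61, 74^4≡16; 7 = 4 + 2 + 1, so 74^7 ≡ 16·61·74 ≡ 24 (mod 95)
Candidate 2: Squares mod 95: 79^1≡79, 79^2≡66, 79^4≡81; 7 = 4 + 2 + 1, so 79^7 ≡ 81·66·79 ≡ 59 (mod 95)
Candidate 3: Squares mod 95: 76^1≡76, 76^2≡76, 76^4≡76; 7 = 4 + 2 + 1, so 76^7 ≡ 76·76·76 ≡ 76 (mod 95)
  → matches H(m) = 76

3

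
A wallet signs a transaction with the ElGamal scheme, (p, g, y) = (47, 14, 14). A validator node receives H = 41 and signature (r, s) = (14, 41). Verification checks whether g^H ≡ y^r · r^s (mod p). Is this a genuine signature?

Left side g^H mod p:
14^2 = 196 ≡ 8
14^4 ≡ 8^2 = 64 ≡ 17
14^8 ≡ 17^2 = 289 ≡ 7
14^16 ≡ 7^2 = 49 ≡ 2
14^32 ≡ 2^2 = 4
41 = 32 + 8 + 1, so 14^41 ≡ 4·7·14 ≡ 16 (mod 47)
Right side y^r · r^s mod p:
14^2 = 196 ≡ 8
14^4 ≡ 8^2 = 64 ≡ 17
14^8 ≡ 17^2 = 289 ≡ 7
14 = 8 + 4 + 2, so 14^14 ≡ 7·17·8 ≡ 12 (mod 47)
14^2 = 196 ≡ 8
14^4 ≡ 8^2 = 64 ≡ 17
14^8 ≡ 17^2 = 289 ≡ 7
14^16 ≡ 7^2 = 49 ≡ 2
14^32 ≡ 2^2 = 4
41 = 32 + 8 + 1, so 14^41 ≡ 4·7·14 ≡ 16 (mod 47)
12·16 = 192 ≡ 4 (mod 47)
16 ≠ 4, so verification fails.

forged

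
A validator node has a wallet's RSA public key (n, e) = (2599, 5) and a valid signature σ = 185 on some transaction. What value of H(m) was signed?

1795

σ^2 ≡ 185^2 = 34225 ≡ 438
σ^4 ≡ 438^2 = 191844 ≡ 2117
5 = 4 + 1, so σ^5 ≡ 2117·185 ≡ 1795 (mod 2599)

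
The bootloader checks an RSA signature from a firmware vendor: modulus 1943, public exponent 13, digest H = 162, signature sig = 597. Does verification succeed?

passes

sig^2 ≡ 597^2 = 356409 ≡ 840
sig^4 ≡ 840^2 = 705600 ≡ 291
sig^8 ≡ 291^2 = 84681 ≡ 1132
13 = 8 + 4 + 1, so sig^13 ≡ 1132·291·597 ≡ 162 (mod 1943)
sig^13 mod 1943 = 162 matches H.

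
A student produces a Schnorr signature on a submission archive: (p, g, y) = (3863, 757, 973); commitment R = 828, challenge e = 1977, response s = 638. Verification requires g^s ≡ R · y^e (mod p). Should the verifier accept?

g^s mod p:
Squares mod 3863: 757^1≡757, 757^2≡1325, 757^4≡1823, 757^8≡1149, 757^16≡2918, 757^32≡672, 757^64≡3476, 757^128≡2975, 757^256≡492, 757^512≡2558
638 = 512 + 64 + 32 + 16 + 8 + 4 + 2, so 757^638 ≡ 2558·3476·672·2918·1149·1823·1325 ≡ 1516 (mod 3863)
R · y^e mod p:
Squares mod 3863: 973^1≡973, 973^2≡294, 973^4≡1450, 973^8≡1028, 973^16≡2185, 973^32≡3420, 973^64≡3099, 973^128≡383, 973^256≡3758, 973^512≡3299, 973^1024≡1330
1977 = 1024 + 512 + 256 + 128 + 32 + 16 + 8 + 1, so 973^1977 ≡ 1330·3299·3758·383·3420·2185·1028·973 ≡ 1924 (mod 3863)
828·1924 = 1593072 ≡ 1516 (mod 3863)
1516 ≡ 1516 (mod 3863); signature holds.

accept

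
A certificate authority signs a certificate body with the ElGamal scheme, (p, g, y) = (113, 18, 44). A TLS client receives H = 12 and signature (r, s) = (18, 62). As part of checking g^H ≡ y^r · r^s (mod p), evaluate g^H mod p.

112

18^12 mod 113 = 112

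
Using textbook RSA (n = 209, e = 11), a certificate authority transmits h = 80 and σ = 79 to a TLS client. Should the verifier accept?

reject

Squares mod 209: σ^1≡79, σ^2≡180, σ^4≡5, σ^8≡25
11 = 8 + 2 + 1, so σ^11 ≡ 25·180·79 ≡ 200 (mod 209)
σ^11 mod 209 = 200, but h = 80.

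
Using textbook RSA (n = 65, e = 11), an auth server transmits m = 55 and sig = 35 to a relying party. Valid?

sig^2 ≡ 35^2 = 1225 ≡ 55
sig^4 ≡ 55^2 = 3025 ≡ 35
sig^8 ≡ 35^2 = 1225 ≡ 55
11 = 8 + 2 + 1, so sig^11 ≡ 55·55·35 ≡ 55 (mod 65)
55 = m, so the signature checks out.

yes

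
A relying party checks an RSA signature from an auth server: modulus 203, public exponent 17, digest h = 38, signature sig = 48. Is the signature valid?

sig^17 mod 203 = 188
188 ≠ 38, so verification fails.

invalid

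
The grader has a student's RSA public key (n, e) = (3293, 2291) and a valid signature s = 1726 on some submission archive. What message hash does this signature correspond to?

2736

s^2 ≡ 1726^2 = 2979076 ≡ 2204
s^4 ≡ 2204^2 = 4857616 ≡ 441
s^8 ≡ 441^2 = 194481 ≡ 194
s^16 ≡ 194^2 = 37636 ≡ 1413
s^32 ≡ 1413^2 = 1996569 ≡ 1011
s^64 ≡ 1011^2 = 1022121 ≡ 1291
s^128 ≡ 1291^2 = 1666681 ≡ 423
s^256 ≡ 423^2 = 178929 ≡ 1107
s^512 ≡ 1107^2 = 1225449 ≡ 453
s^1024 ≡ 453^2 = 205209 ≡ 1043
s^2048 ≡ 1043^2 = 1087849 ≡ 1159
2291 = 2048 + 128 + 64 + 32 + 16 + 2 + 1, so s^2291 ≡ 1159·423·1291·1011·1413·2204·1726 ≡ 2736 (mod 3293)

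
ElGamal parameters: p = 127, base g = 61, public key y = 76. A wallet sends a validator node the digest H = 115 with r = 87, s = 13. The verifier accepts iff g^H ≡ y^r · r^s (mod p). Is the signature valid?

valid

Left side g^H mod p:
61^2 = 3721 ≡ 38
61^4 ≡ 38^2 = 1444 ≡ 47
61^8 ≡ 47^2 = 2209 ≡ 50
61^16 ≡ 50^2 = 2500 ≡ 87
61^32 ≡ 87^2 = 7569 ≡ 76
61^64 ≡ 76^2 = 5776 ≡ 61
115 = 64 + 32 + 16 + 2 + 1, so 61^115 ≡ 61·76·87·38·61 ≡ 122 (mod 127)
Right side y^r · r^s mod p:
76^2 = 5776 ≡ 61
76^4 ≡ 61^2 = 3721 ≡ 38
76^8 ≡ 38^2 = 1444 ≡ 47
76^16 ≡ 47^2 = 2209 ≡ 50
76^32 ≡ 50^2 = 2500 ≡ 87
76^64 ≡ 87^2 = 7569 ≡ 76
87 = 64 + 16 + 4 + 2 + 1, so 76^87 ≡ 76·50·38·61·76 ≡ 64 (mod 127)
87^2 = 7569 ≡ 76
87^4 ≡ 76^2 = 5776 ≡ 61
87^8 ≡ 61^2 = 3721 ≡ 38
13 = 8 + 4 + 1, so 87^13 ≡ 38·61·87 ≡ 117 (mod 127)
64·117 = 7488 ≡ 122 (mod 127)
122 ≡ 122 (mod 127), so the signature is genuine.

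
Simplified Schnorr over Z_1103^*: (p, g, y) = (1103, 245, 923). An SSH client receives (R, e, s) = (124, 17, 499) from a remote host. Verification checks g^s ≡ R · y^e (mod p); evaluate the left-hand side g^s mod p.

530

Squares mod 1103: 245^1≡245, 245^2≡463, 245^4≡387, 245^8≡864, 245^16≡868, 245^32≡75, 245^64≡110, 245^128≡1070, 245^256≡1089
499 = 256 + 128 + 64 + 32 + 16 + 2 + 1, so 245^499 ≡ 1089·1070·110·75·868·463·245 ≡ 530 (mod 1103)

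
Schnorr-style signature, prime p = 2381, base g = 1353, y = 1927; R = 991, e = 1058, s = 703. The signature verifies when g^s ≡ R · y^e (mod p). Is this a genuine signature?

genuine

g^s mod p:
Squares mod 2381: 1353^1≡1353, 1353^2≡2001, 1353^4≡1540, 1353^8≡124, 1353^16≡1090, 1353^32≡2362, 1353^64≡361, 1353^128≡1747, 1353^256≡1948, 1353^512≡1771
703 = 512 + 128 + 32 + 16 + 8 + 4 + 2 + 1, so 1353^703 ≡ 1771·1747·2362·1090·124·1540·2001·1353 ≡ 1778 (mod 2381)
R · y^e mod p:
Squares mod 2381: 1927^1≡1927, 1927^2≡1350, 1927^4≡1035, 1927^8≡2156, 1927^16≡624, 1927^32≡1273, 1927^64≡1449, 1927^128≡1940, 1927^256≡1620, 1927^512≡538, 1927^1024≡1343
1058 = 1024 + 32 + 2, so 1927^1058 ≡ 1343·1273·1350 ≡ 2205 (mod 2381)
991·2205 = 2185155 ≡ 1778 (mod 2381)
1778 ≡ 1778 (mod 2381); signature holds.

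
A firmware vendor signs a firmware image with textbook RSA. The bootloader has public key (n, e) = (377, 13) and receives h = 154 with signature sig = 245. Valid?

yes

Squares mod 377: sig^1≡245, sig^2≡82, sig^4≡315, sig^8≡74
13 = 8 + 4 + 1, so sig^13 ≡ 74·315·245 ≡ 154 (mod 377)
sig^13 mod 377 = 154 matches h.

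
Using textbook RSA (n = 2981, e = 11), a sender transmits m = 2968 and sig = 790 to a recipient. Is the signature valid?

valid

sig^2 ≡ 790^2 = 624100 ≡ 1071
sig^4 ≡ 1071^2 = 1147041 ≡ 2337
sig^8 ≡ 2337^2 = 5461569 ≡ 377
11 = 8 + 2 + 1, so sig^11 ≡ 377·1071·790 ≡ 2968 (mod 2981)
Since 2968 equals the digest 2968, verification succeeds.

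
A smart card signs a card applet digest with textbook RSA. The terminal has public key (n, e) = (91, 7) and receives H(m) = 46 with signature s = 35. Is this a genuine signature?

s^2 ≡ 35^2 = 1225 ≡ 42
s^4 ≡ 42^2 = 1764 ≡ 35
7 = 4 + 2 + 1, so s^7 ≡ 35·42·35 ≡ 35 (mod 91)
s^7 mod 91 = 35, but H(m) = 46.

forged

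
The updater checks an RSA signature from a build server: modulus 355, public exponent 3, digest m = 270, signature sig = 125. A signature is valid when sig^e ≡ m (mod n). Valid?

Squares mod 355: sig^1≡125, sig^2≡5
3 = 2 + 1, so sig^3 ≡ 5·125 ≡ 270 (mod 355)
270 = m, so the signature checks out.

yes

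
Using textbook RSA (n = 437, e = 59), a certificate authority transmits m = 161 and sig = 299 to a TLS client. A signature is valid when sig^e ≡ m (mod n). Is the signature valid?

sig^2 ≡ 299^2 = 89401 ≡ 253
sig^4 ≡ 253^2 = 64009 ≡ 207
sig^8 ≡ 207^2 = 42849 ≡ 23
sig^16 ≡ 23^2 = 529 ≡ 92
sig^32 ≡ 92^2 = 8464 ≡ 161
59 = 32 + 16 + 8 + 2 + 1, so sig^59 ≡ 161·92·23·253·299 ≡ 276 (mod 437)
276 ≠ 161, so verification fails.

invalid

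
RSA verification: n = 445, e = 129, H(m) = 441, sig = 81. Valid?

sig^129 mod 445 = 441
sig^129 mod 445 = 441 matches H(m).

yes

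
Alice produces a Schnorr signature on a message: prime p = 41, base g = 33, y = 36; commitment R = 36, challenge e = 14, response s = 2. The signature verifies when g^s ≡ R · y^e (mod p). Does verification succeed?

g^s mod p:
33^2 mod 41 = 23
R · y^e mod p:
36^14 mod 41 = 31
36·31 = 1116 ≡ 9 (mod 41)
23 ≠ 9; the check fails.

fails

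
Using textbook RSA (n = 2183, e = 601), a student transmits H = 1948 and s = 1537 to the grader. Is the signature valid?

invalid

s^601 mod 2183 = 1421
s^601 mod 2183 = 1421, but H = 1948.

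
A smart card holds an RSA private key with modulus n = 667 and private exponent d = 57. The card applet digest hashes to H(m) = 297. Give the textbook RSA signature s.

(H(m))^2 ≡ 297^2 = 88209 ≡ 165
(H(m))^4 ≡ 165^2 = 27225 ≡ 545
(H(m))^8 ≡ 545^2 = 297025 ≡ 210
(H(m))^16 ≡ 210^2 = 44100 ≡ 78
(H(m))^32 ≡ 78^2 = 6084 ≡ 81
57 = 32 + 16 + 8 + 1, so (H(m))^57 ≡ 81·78·210·297 ≡ 65 (mod 667)

65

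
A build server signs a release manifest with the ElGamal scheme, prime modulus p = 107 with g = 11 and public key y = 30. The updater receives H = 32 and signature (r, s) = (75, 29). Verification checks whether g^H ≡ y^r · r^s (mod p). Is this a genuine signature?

forged

Left side g^H mod p:
Squares mod 107: 11^1≡11, 11^2≡14, 11^4≡89, 11^8≡3, 11^16≡9, 11^32≡81
11^32 ≡ 81 (mod 107)
Right side y^r · r^s mod p:
Squares mod 107: 30^1≡30, 30^2≡44, 30^4≡10, 30^8≡100, 30^16≡49, 30^32≡47, 30^64≡69
75 = 64 + 8 + 2 + 1, so 30^75 ≡ 69·100·44·30 ≡ 53 (mod 107)
Squares mod 107: 75^1≡75, 75^2≡61, 75^4≡83, 75^8≡41, 75^16≡76
29 = 16 + 8 + 4 + 1, so 75^29 ≡ 76·41·83·75 ≡ 33 (mod 107)
53·33 = 1749 ≡ 37 (mod 107)
81 ≠ 37, so verification fails.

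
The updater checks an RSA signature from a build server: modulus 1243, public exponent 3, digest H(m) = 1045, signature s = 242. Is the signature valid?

valid

s^2 ≡ 242^2 = 58564 ≡ 143
3 = 2 + 1, so s^3 ≡ 143·242 ≡ 1045 (mod 1243)
s^3 mod 1243 = 1045 matches H(m).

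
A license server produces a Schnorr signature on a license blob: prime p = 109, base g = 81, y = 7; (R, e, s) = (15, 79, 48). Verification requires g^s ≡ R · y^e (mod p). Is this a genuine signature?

g^s mod p:
81^2 = 6561 ≡ 21
81^4 ≡ 21^2 = 441 ≡ 5
81^8 ≡ 5^2 = 25
81^16 ≡ 25^2 = 625 ≡ 80
81^32 ≡ 80^2 = 6400 ≡ 78
48 = 32 + 16, so 81^48 ≡ 78·80 ≡ 27 (mod 109)
R · y^e mod p:
7^2 = 49
7^4 ≡ 49^2 = 2401 ≡ 3
7^8 ≡ 3^2 = 9
7^16 ≡ 9^2 = 81
7^32 ≡ 81^2 = 6561 ≡ 21
7^64 ≡ 21^2 = 441 ≡ 5
79 = 64 + 8 + 4 + 2 + 1, so 7^79 ≡ 5·9·3·49·7 ≡ 89 (mod 109)
15·89 = 1335 ≡ 27 (mod 109)
27 ≡ 27 (mod 109); signature holds.

genuine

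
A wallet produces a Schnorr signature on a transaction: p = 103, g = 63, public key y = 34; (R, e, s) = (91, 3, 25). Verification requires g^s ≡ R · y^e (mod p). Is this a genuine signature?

genuine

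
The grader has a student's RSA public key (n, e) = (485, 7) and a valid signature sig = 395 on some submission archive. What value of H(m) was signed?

sig^2 ≡ 395^2 = 156025 ≡ 340
sig^4 ≡ 340^2 = 115600 ≡ 170
7 = 4 + 2 + 1, so sig^7 ≡ 170·340·395 ≡ 110 (mod 485)

110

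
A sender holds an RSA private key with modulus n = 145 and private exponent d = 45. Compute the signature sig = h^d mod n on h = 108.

48

Squares mod 145: h^1≡108, h^2≡64, h^4≡36, h^8≡136, h^16≡81, h^32≡36
45 = 32 + 8 + 4 + 1, so h^45 ≡ 36·136·36·108 ≡ 48 (mod 145)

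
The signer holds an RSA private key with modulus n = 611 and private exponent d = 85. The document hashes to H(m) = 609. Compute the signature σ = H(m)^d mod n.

Squares mod 611: (H(m))^1≡609, (H(m))^2≡4, (H(m))^4≡16, (H(m))^8≡256, (H(m))^16≡159, (H(m))^32≡230, (H(m))^64≡354
85 = 64 + 16 + 4 + 1, so (H(m))^85 ≡ 354·159·16·609 ≡ 76 (mod 611)

76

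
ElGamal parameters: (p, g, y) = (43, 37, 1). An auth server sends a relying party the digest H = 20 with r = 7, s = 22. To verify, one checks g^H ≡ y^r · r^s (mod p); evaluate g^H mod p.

36

37^2 = 1369 ≡ 36
37^4 ≡ 36^2 = 1296 ≡ 6
37^8 ≡ 6^2 = 36
37^16 ≡ 36^2 = 1296 ≡ 6
20 = 16 + 4, so 37^20 ≡ 6·6 ≡ 36 (mod 43)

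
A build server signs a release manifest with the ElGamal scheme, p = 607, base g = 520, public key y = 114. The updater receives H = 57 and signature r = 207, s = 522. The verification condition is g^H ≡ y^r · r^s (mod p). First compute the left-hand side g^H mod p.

75

520^2 = 270400 ≡ 285
520^4 ≡ 285^2 = 81225 ≡ 494
520^8 ≡ 494^2 = 244036 ≡ 22
520^16 ≡ 22^2 = 484
520^32 ≡ 484^2 = 234256 ≡ 561
57 = 32 + 16 + 8 + 1, so 520^57 ≡ 561·484·22·520 ≡ 75 (mod 607)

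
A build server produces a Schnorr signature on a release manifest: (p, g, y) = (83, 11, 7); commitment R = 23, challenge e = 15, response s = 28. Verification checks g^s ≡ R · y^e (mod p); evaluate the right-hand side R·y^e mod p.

49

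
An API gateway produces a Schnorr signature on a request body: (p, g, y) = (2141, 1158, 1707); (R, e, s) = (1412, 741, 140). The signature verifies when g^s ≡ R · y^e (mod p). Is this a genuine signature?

g^s mod p:
Squares mod 2141: 1158^1≡1158, 1158^2≡698, 1158^4≡1197, 1158^8≡480, 1158^16≡1313, 1158^32≡464, 1158^64≡1196, 1158^128≡228
140 = 128 + 8 + 4, so 1158^140 ≡ 228·480·1197 ≡ 454 (mod 2141)
R · y^e mod p:
Squares mod 2141: 1707^1≡1707, 1707^2≡2089, 1707^4≡563, 1707^8≡101, 1707^16≡1637, 1707^32≡1378, 1707^64≡1958, 1707^128≡1374, 1707^256≡1655, 1707^512≡686
741 = 512 + 128 + 64 + 32 + 4 + 1, so 1707^741 ≡ 686·1374·1958·1378·563·1707 ≡ 887 (mod 2141)
1412·887 = 1252444 ≡ 2100 (mod 2141)
454 ≠ 2100; the check fails.

forged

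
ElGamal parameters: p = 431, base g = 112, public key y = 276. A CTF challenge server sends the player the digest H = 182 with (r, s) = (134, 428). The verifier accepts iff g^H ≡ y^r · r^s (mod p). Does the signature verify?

does not verify

Left side g^H mod p:
112^2 = 12544 ≡ 45
112^4 ≡ 45^2 = 2025 ≡ 301
112^8 ≡ 301^2 = 90601 ≡ 91
112^16 ≡ 91^2 = 8281 ≡ 92
112^32 ≡ 92^2 = 8464 ≡ 275
112^64 ≡ 275^2 = 75625 ≡ 200
112^128 ≡ 200^2 = 40000 ≡ 348
182 = 128 + 32 + 16 + 4 + 2, so 112^182 ≡ 348·275·92·301·45 ≡ 418 (mod 431)
Right side y^r · r^s mod p:
276^2 = 76176 ≡ 320
276^4 ≡ 320^2 = 102400 ≡ 253
276^8 ≡ 253^2 = 64009 ≡ 221
276^16 ≡ 221^2 = 48841 ≡ 138
276^32 ≡ 138^2 = 19044 ≡ 80
276^64 ≡ 80^2 = 6400 ≡ 366
276^128 ≡ 366^2 = 133956 ≡ 346
134 = 128 + 4 + 2, so 276^134 ≡ 346·253·320 ≡ 177 (mod 431)
134^2 = 17956 ≡ 285
134^4 ≡ 285^2 = 81225 ≡ 197
134^8 ≡ 197^2 = 38809 ≡ 19
134^16 ≡ 19^2 = 361
134^32 ≡ 361^2 = 130321 ≡ 159
134^64 ≡ 159^2 = 25281 ≡ 283
134^128 ≡ 283^2 = 80089 ≡ 354
134^256 ≡ 354^2 = 125316 ≡ 326
428 = 256 + 128 + 32 + 8 + 4, so 134^428 ≡ 326·354·159·19·197 ≡ 369 (mod 431)
177·369 = 65313 ≡ 232 (mod 431)
418 ≠ 232, so verification fails.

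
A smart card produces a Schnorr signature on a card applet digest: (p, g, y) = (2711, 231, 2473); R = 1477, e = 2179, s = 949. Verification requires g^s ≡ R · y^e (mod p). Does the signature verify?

does not verify

g^s mod p:
Squares mod 2711: 231^1≡231, 231^2≡1852, 231^4≡489, 231^8≡553, 231^16≡2177, 231^32≡501, 231^64≡1589, 231^128≡980, 231^256≡706, 231^512≡2323
949 = 512 + 256 + 128 + 32 + 16 + 4 + 1, so 231^949 ≡ 2323·706·980·501·2177·489·231 ≡ 588 (mod 2711)
R · y^e mod p:
Squares mod 2711: 2473^1≡2473, 2473^2≡2424, 2473^4≡1039, 2473^8≡543, 2473^16≡2061, 2473^32≡2295, 2473^64≡2263, 2473^128≡90, 2473^256≡2678, 2473^512≡1089, 2473^1024≡1214, 2473^2048≡1723
2179 = 2048 + 128 + 2 + 1, so 2473^2179 ≡ 1723·90·2424·2473 ≡ 967 (mod 2711)
1477·967 = 1428259 ≡ 2273 (mod 2711)
588 ≠ 2273; the check fails.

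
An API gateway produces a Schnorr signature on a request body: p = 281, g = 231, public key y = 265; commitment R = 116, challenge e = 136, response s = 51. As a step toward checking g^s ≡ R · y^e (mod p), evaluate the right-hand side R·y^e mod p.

265

265^2 = 70225 ≡ 256
265^4 ≡ 256^2 = 65536 ≡ 63
265^8 ≡ 63^2 = 3969 ≡ 35
265^16 ≡ 35^2 = 1225 ≡ 101
265^32 ≡ 101^2 = 10201 ≡ 85
265^64 ≡ 85^2 = 7225 ≡ 200
265^128 ≡ 200^2 = 40000 ≡ 98
136 = 128 + 8, so 265^136 ≡ 98·35 ≡ 58 (mod 281)
R · y^e ≡ 116·58 = 6728 ≡ 265 (mod 281)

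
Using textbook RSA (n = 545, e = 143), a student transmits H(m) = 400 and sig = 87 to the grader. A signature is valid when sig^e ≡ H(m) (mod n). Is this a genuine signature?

sig^2 ≡ 87^2 = 7569 ≡ 484
sig^4 ≡ 484^2 = 234256 ≡ 451
sig^8 ≡ 451^2 = 203401 ≡ 116
sig^16 ≡ 116^2 = 13456 ≡ 376
sig^32 ≡ 376^2 = 141376 ≡ 221
sig^64 ≡ 221^2 = 48841 ≡ 336
sig^128 ≡ 336^2 = 112896 ≡ 81
143 = 128 + 8 + 4 + 2 + 1, so sig^143 ≡ 81·116·451·484·87 ≡ 538 (mod 545)
538 ≠ 400, so verification fails.

forged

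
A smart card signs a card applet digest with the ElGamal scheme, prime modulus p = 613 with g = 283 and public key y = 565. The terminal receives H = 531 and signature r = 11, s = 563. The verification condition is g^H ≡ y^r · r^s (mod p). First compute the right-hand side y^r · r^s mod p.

145

Squares mod 613: 565^1≡565, 565^2≡465, 565^4≡449, 565^8≡537
11 = 8 + 2 + 1, so 565^11 ≡ 537·465·565 ≡ 149 (mod 613)
Squares mod 613: 11^1≡11, 11^2≡121, 11^4≡542, 11^8≡137, 11^16≡379, 11^32≡199, 11^64≡369, 11^128≡75, 11^256≡108, 11^512≡17
563 = 512 + 32 + 16 + 2 + 1, so 11^563 ≡ 17·199·379·121·11 ≡ 38 (mod 613)
y^r · r^s ≡ 149·38 = 5662 ≡ 145 (mod 613)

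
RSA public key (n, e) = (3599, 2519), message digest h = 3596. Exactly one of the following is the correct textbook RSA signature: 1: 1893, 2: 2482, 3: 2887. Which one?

3

Candidate 1: Squares mod 3599: 1893^1≡1893, 1893^2≡2444, 1893^4≡2395, 1893^8≡2818, 1893^16≡1730, 1893^32≡2131, 1893^64≡2822, 1893^128≡2696, 1893^256≡2035, 1893^512≡2375, 1893^1024≡992, 1893^2048≡1537; 2519 = 2048 + 256 + 128 + 64 + 16 + 4 + 2 + 1, so 1893^2519 ≡ 1537·2035·2696·2822·1730·2395·2444·1893 ≡ 3508 (mod 3599)
Candidate 2: Squares mod 3599: 2482^1≡2482, 2482^2≡2435, 2482^4≡1672, 2482^8≡2760, 2482^16≡2116, 2482^32≡300, 2482^64≡25, 2482^128≡625, 2482^256≡1933, 2482^512≡727, 2482^1024≡3075, 2482^2048≡1052; 2519 = 2048 + 256 + 128 + 64 + 16 + 4 + 2 + 1, so 2482^2519 ≡ 1052·1933·625·25·2116·1672·2435·2482 ≡ 1419 (mod 3599)
Candidate 3: Squares mod 3599: 2887^1≡2887, 2887^2≡3084, 2887^4≡2498, 2887^8≡2937, 2887^16≡2765, 2887^32≡949, 2887^64≡851, 2887^128≡802, 2887^256≡2582, 2887^512≡1376, 2887^1024≡302, 2887^2048≡1229; 2519 = 2048 + 256 + 128 + 64 + 16 + 4 + 2 + 1, so 2887^2519 ≡ 1229·2582·802·851·2765·2498·3084·2887 ≡ 3596 (mod 3599)
  → matches h = 3596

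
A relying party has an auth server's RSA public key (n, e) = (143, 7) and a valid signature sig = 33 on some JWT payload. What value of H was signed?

sig^7 mod 143 = 110

110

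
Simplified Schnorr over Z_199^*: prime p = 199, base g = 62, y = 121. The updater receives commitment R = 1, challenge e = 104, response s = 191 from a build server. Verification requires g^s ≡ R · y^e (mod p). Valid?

g^s mod p:
62^2 = 3844 ≡ 63
62^4 ≡ 63^2 = 3969 ≡ 188
62^8 ≡ 188^2 = 35344 ≡ 121
62^16 ≡ 121^2 = 14641 ≡ 114
62^32 ≡ 114^2 = 12996 ≡ 61
62^64 ≡ 61^2 = 3721 ≡ 139
62^128 ≡ 139^2 = 19321 ≡ 18
191 = 128 + 32 + 16 + 8 + 4 + 2 + 1, so 62^191 ≡ 18·61·114·121·188·63·62 ≡ 188 (mod 199)
R · y^e mod p:
121^2 = 14641 ≡ 114
121^4 ≡ 114^2 = 12996 ≡ 61
121^8 ≡ 61^2 = 3721 ≡ 139
121^16 ≡ 139^2 = 19321 ≡ 18
121^32 ≡ 18^2 = 324 ≡ 125
121^64 ≡ 125^2 = 15625 ≡ 103
104 = 64 + 32 + 8, so 121^104 ≡ 103·125·139 ≡ 18 (mod 199)
1·18 = 18 ≡ 18 (mod 199)
188 ≠ 18; the check fails.

no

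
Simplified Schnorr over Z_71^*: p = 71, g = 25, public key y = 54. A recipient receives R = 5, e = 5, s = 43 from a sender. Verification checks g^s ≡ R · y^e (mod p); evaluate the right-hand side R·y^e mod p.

Squares mod 71: 54^1≡54, 54^2≡5, 54^4≡25
5 = 4 + 1, so 54^5 ≡ 25·54 ≡ 1 (mod 71)
R · y^e ≡ 5·1 = 5 ≡ 5 (mod 71)

5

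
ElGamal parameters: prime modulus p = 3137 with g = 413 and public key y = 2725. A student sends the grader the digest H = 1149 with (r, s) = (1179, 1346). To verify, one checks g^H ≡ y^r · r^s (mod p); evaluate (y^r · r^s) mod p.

Squares mod 3137: 2725^1≡2725, 2725^2≡346, 2725^4≡510, 2725^8≡2866, 2725^16≡1290, 2725^32≡1490, 2725^64≡2241, 2725^128≡2881, 2725^256≡2796, 2725^512≡212, 2725^1024≡1026
1179 = 1024 + 128 + 16 + 8 + 2 + 1, so 2725^1179 ≡ 1026·2881·1290·2866·346·2725 ≡ 621 (mod 3137)
Squares mod 3137: 1179^1≡1179, 1179^2≡350, 1179^4≡157, 1179^8≡2690, 1179^16≡2178, 1179^32≡540, 1179^64≡2996, 1179^128≡1059, 1179^256≡1572, 1179^512≡2365, 1179^1024≡3091
1346 = 1024 + 256 + 64 + 2, so 1179^1346 ≡ 3091·1572·2996·350 ≡ 2466 (mod 3137)
y^r · r^s ≡ 621·2466 = 1531386 ≡ 530 (mod 3137)

530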